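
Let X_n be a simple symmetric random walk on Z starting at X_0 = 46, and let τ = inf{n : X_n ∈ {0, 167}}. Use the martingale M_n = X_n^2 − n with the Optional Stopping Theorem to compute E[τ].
E[τ] = 5566

M_n = X_n^2 − n is a martingale (since E[X_{n+1}^2 | F_n] = X_n^2 + 1). By OST (τ has finite mean in a bounded region), E[M_τ] = E[M_0] = X_0^2 − 0 = 46^2 = 2116. Also E[M_τ] = E[X_τ^2] − E[τ]. The walk exits at 0 or 167, with P(hit 167 first) = 46/167, so E[X_τ^2] = 167^2 · 46/167 + 0 = 7682. Thus E[τ] = E[X_τ^2] − E[M_τ] = 7682 − 2116 = 5566 = 46(167 − 46) = 5566.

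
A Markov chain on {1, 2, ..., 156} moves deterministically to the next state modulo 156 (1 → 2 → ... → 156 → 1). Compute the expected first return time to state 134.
E[T_134 | X_0 = 134] = 156

The chain cycles deterministically, so starting at state 134 it returns in exactly 156 steps. Equivalently, the stationary distribution is uniform π_j = 1/156 for every state j, so by Kac's formula E[T_134] = 1/π_134 = 156.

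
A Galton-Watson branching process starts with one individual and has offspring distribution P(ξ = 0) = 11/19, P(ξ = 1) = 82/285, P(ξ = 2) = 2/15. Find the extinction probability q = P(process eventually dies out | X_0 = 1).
q = 1

Mean offspring μ = 0·11/19 + 1·82/285 + 2·2/15 = 158/285 ≤ 1. For μ ≤ 1 with offspring not concentrated at 1, the Galton-Watson process goes extinct almost surely, so q = 1.
(Algebraic check: The pgf is f(s) = 11/19 + 82/285·s + 2/15·s². The extinction probability q is the smallest fixed point of f in [0, 1]. Setting s = f(s):
  2/15·s² + (82/285 − 1)·s + 11/19 = 0
  2/15·s² − (11/19 + 2/15)·s + 11/19 = 0
which factors as (s − 1)·(2/15·s − 11/19) = 0, giving roots s = 1 and s = (11/19)/(2/15) = 165/38. Since 165/38 ≥ 1, the smallest root in [0, 1] is s = 1.)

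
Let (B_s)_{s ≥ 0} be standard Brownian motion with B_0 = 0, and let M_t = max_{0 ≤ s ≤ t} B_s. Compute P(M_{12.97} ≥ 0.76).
P(M_{12.97} ≥ 0.76) = 2·P(B_{12.97} ≥ 0.76) = 2(1 − Φ(0.76/√12.97)) ≈ 0.8329

By the reflection principle for Brownian motion, P(M_t ≥ a) = 2 · P(B_t ≥ a) for a ≥ 0. Since B_t ~ N(0, t), P(B_t ≥ 0.76) = 1 − Φ(0.76/√t) = 1 − Φ(0.76/√12.97) = 1 − Φ(0.2110). So
  P(M_{12.97} ≥ 0.76) = 2(1 − Φ(0.2110)) ≈ 0.8329.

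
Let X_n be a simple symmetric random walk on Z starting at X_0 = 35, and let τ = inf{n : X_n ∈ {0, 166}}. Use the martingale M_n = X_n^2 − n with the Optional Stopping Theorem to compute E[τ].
E[τ] = 4585

M_n = X_n^2 − n is a martingale (since E[X_{n+1}^2 | F_n] = X_n^2 + 1). By OST (τ has finite mean in a bounded region), E[M_τ] = E[M_0] = X_0^2 − 0 = 35^2 = 1225. Also E[M_τ] = E[X_τ^2] − E[τ]. The walk exits at 0 or 166, with P(hit 166 first) = 35/166, so E[X_τ^2] = 166^2 · 35/166 + 0 = 5810. Thus E[τ] = E[X_τ^2] − E[M_τ] = 5810 − 1225 = 4585 = 35(166 − 35) = 4585.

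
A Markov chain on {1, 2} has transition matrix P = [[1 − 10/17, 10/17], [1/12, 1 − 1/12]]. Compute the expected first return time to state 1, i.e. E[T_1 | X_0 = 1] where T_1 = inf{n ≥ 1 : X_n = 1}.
E[T_1 | X_0 = 1] = 1/π_1 = 137/17

For an irreducible recurrent Markov chain with stationary distribution π, E[T_i | X_0 = i] = 1/π_i (Kac's formula). Here π_1 = (1/12)/(10/17 + 1/12) = (1/12)/(137/204) = 17/137, so E[T_1 | X_0 = 1] = 1/π_1 = (10/17 + 1/12)/(1/12) = (137/204)/(1/12) = 137/17.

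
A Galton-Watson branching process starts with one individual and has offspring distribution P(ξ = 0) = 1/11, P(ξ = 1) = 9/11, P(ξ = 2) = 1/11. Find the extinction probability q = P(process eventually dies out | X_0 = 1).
q = 1

Mean offspring μ = 0·1/11 + 1·9/11 + 2·1/11 = 1 ≤ 1. For μ ≤ 1 with offspring not concentrated at 1, the Galton-Watson process goes extinct almost surely, so q = 1.
(Algebraic check: The pgf is f(s) = 1/11 + 9/11·s + 1/11·s². The extinction probability q is the smallest fixed point of f in [0, 1]. Setting s = f(s):
  1/11·s² + (9/11 − 1)·s + 1/11 = 0
  1/11·s² − (1/11 + 1/11)·s + 1/11 = 0
which factors as (s − 1)·(1/11·s − 1/11) = 0, giving roots s = 1 and s = (1/11)/(1/11) = 1. Since 1 ≥ 1, the smallest root in [0, 1] is s = 1.)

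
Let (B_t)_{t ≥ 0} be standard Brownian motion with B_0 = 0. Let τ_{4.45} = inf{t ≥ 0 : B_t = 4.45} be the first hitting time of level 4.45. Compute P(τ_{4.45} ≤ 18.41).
P(τ_{4.45} ≤ 18.41) = 2(1 − Φ(4.45/√18.41)) = 2(1 − Φ(1.0371)) ≈ 0.2997

By the reflection principle for standard BM, P(τ_b ≤ t) = 2 · P(B_t ≥ b). Since B_t ~ N(0, t), P(B_t ≥ 4.45) = 1 − Φ(4.45/√t) = 1 − Φ(4.45/√18.41) = 1 − Φ(1.0371) ≈ 0.14984. Doubling: P(τ_{4.45} ≤ 18.41) ≈ 2 · 0.14984 = 0.29968 ≈ 0.2997.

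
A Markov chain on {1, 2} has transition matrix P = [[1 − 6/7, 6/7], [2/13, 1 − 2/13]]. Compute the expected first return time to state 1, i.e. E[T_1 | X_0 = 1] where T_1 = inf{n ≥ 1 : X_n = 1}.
E[T_1 | X_0 = 1] = 1/π_1 = 46/7

For an irreducible recurrent Markov chain with stationary distribution π, E[T_i | X_0 = i] = 1/π_i (Kac's formula). Here π_1 = (2/13)/(6/7 + 2/13) = (2/13)/(92/91) = 7/46, so E[T_1 | X_0 = 1] = 1/π_1 = (6/7 + 2/13)/(2/13) = (92/91)/(2/13) = 46/7.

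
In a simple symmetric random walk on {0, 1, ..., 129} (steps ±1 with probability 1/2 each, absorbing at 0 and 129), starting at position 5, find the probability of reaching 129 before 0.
P(hit 129 before 0) = 5/129

Let u_k = P(hit 129 before 0 | start at k). Then u_0 = 0, u_129 = 1, and u_k = u_{k-1}/2 + u_{k+1}/2 for 1 ≤ k ≤ 128. This harmonic recurrence is solved by u_k = k/129, giving u_5 = 5/129.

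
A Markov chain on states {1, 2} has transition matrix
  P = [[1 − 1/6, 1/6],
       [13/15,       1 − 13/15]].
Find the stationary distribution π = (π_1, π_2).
π_1 = 26/31, π_2 = 5/31

Solve πP = π with π_1 + π_2 = 1. From πP = π: π_1 · (1 − 1/6) + π_2 · 13/15 = π_1 ⇒ π_2 · 13/15 = π_1 · 1/6 ⇒ π_2/π_1 = (1/6)/(13/15) = 5/26. Together with π_1 + π_2 = 1:
  π_1 = (13/15)/(1/6 + 13/15) = (13/15)/(31/30) = 26/31,
  π_2 = (1/6)/(1/6 + 13/15) = (1/6)/(31/30) = 5/31.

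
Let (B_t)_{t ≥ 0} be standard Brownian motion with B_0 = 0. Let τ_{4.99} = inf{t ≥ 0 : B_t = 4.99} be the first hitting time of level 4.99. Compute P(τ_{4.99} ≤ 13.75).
P(τ_{4.99} ≤ 13.75) = 2(1 − Φ(4.99/√13.75)) = 2(1 − Φ(1.3457)) ≈ 0.1784

By the reflection principle for standard BM, P(τ_b ≤ t) = 2 · P(B_t ≥ b). Since B_t ~ N(0, t), P(B_t ≥ 4.99) = 1 − Φ(4.99/√t) = 1 − Φ(4.99/√13.75) = 1 − Φ(1.3457) ≈ 0.08920. Doubling: P(τ_{4.99} ≤ 13.75) ≈ 2 · 0.08920 = 0.17840 ≈ 0.1784.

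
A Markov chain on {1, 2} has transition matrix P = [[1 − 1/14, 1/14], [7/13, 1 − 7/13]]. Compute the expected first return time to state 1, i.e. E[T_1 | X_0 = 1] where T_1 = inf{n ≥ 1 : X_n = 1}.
E[T_1 | X_0 = 1] = 1/π_1 = 111/98

For an irreducible recurrent Markov chain with stationary distribution π, E[T_i | X_0 = i] = 1/π_i (Kac's formula). Here π_1 = (7/13)/(1/14 + 7/13) = (7/13)/(111/182) = 98/111, so E[T_1 | X_0 = 1] = 1/π_1 = (1/14 + 7/13)/(7/13) = (111/182)/(7/13) = 111/98.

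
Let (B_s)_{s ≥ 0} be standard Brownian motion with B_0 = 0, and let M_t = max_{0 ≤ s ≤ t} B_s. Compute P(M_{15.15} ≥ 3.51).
P(M_{15.15} ≥ 3.51) = 2·P(B_{15.15} ≥ 3.51) = 2(1 − Φ(3.51/√15.15)) ≈ 0.3672

By the reflection principle for Brownian motion, P(M_t ≥ a) = 2 · P(B_t ≥ a) for a ≥ 0. Since B_t ~ N(0, t), P(B_t ≥ 3.51) = 1 − Φ(3.51/√t) = 1 − Φ(3.51/√15.15) = 1 − Φ(0.9018). So
  P(M_{15.15} ≥ 3.51) = 2(1 − Φ(0.9018)) ≈ 0.3672.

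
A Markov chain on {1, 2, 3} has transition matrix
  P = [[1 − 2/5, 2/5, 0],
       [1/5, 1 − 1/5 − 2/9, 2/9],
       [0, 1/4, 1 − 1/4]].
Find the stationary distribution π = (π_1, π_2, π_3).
π = (9/43, 18/43, 16/43)

This is a birth-death chain on three states, which satisfies detailed balance: π_1 · P_{12} = π_2 · P_{21} and π_2 · P_{23} = π_3 · P_{32}.
From π_1 · 2/5 = π_2 · 1/5: π_2/π_1 = (2/5)/(1/5) = 2.
From π_2 · 2/9 = π_3 · 1/4: π_3/π_2 = (2/9)/(1/4) = 8/9.
Take π_1 proportional to 1; then unnormalized π = (1, 2, 16/9). Normalize by dividing by the sum 43/9:
  π = (9/43, 18/43, 16/43).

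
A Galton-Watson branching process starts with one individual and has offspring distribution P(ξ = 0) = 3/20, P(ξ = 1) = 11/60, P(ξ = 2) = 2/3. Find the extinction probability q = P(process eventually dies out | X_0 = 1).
q = 9/40

The pgf is f(s) = 3/20 + 11/60·s + 2/3·s². The extinction probability q is the smallest fixed point of f in [0, 1]. Setting s = f(s):
  2/3·s² + (11/60 − 1)·s + 3/20 = 0
  2/3·s² − (3/20 + 2/3)·s + 3/20 = 0
which factors as (s − 1)·(2/3·s − 3/20) = 0, giving roots s = 1 and s = (3/20)/(2/3) = 9/40.
Mean offspring μ = 11/60 + 2·2/3 = 91/60 > 1 (supercritical), so q < 1. The extinction probability is the smaller root: q = (3/20)/(2/3) = 9/40.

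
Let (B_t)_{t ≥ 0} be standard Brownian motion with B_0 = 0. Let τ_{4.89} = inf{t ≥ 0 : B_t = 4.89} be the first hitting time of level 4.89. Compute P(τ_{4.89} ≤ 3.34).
P(τ_{4.89} ≤ 3.34) = 2(1 − Φ(4.89/√3.34)) = 2(1 − Φ(2.6757)) ≈ 0.0075

By the reflection principle for standard BM, P(τ_b ≤ t) = 2 · P(B_t ≥ b). Since B_t ~ N(0, t), P(B_t ≥ 4.89) = 1 − Φ(4.89/√t) = 1 − Φ(4.89/√3.34) = 1 − Φ(2.6757) ≈ 0.00373. Doubling: P(τ_{4.89} ≤ 3.34) ≈ 2 · 0.00373 = 0.00746 ≈ 0.0075.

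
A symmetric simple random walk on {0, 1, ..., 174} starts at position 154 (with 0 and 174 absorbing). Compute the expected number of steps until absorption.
E[τ | X_0 = 154] = 3080

Let v_k = E[τ | X_0 = k]. Boundary: v_0 = v_174 = 0. Recurrence: v_k = 1 + (v_{k-1} + v_{k+1})/2 for 1 ≤ k ≤ 173. The particular solution to v_k − (v_{k-1} + v_{k+1})/2 = 1 is v_k = −k^2. Adding homogeneous solution A + B k and matching boundaries gives v_k = k (174 − k). Substituting k = 154: v_154 = 154 · 20 = 3080.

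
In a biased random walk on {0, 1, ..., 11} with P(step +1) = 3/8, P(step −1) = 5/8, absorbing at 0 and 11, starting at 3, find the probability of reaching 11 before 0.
P(hit 11 before 0) = (1 − (5/3)^3) / (1 − (5/3)^11) = 321489/24325489

Let u_k denote P(reach 11 before 0 | start at k). Boundary: u_0 = 0, u_11 = 1. Recurrence: u_k = 3/8·u_{k+1} + 5/8·u_{k-1} for 1 ≤ k ≤ 10. Try u_k = A + B·r^k with r = q/p = (5/8)/(3/8) = 5/3. Substitution satisfies the recurrence; boundary conditions give:
  u_k = (1 − r^k) / (1 − r^N) = (1 − (5/3)^3) / (1 − (5/3)^11) = 321489/24325489.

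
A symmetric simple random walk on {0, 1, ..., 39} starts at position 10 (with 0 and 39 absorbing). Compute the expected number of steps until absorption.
E[τ | X_0 = 10] = 290

Let v_k = E[τ | X_0 = k]. Boundary: v_0 = v_39 = 0. Recurrence: v_k = 1 + (v_{k-1} + v_{k+1})/2 for 1 ≤ k ≤ 38. The particular solution to v_k − (v_{k-1} + v_{k+1})/2 = 1 is v_k = −k^2. Adding homogeneous solution A + B k and matching boundaries gives v_k = k (39 − k). Substituting k = 10: v_10 = 10 · 29 = 290.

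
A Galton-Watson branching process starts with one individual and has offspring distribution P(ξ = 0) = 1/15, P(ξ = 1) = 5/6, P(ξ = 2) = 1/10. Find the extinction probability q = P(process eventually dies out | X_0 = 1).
q = 2/3

The pgf is f(s) = 1/15 + 5/6·s + 1/10·s². The extinction probability q is the smallest fixed point of f in [0, 1]. Setting s = f(s):
  1/10·s² + (5/6 − 1)·s + 1/15 = 0
  1/10·s² − (1/15 + 1/10)·s + 1/15 = 0
which factors as (s − 1)·(1/10·s − 1/15) = 0, giving roots s = 1 and s = (1/15)/(1/10) = 2/3.
Mean offspring μ = 5/6 + 2·1/10 = 31/30 > 1 (supercritical), so q < 1. The extinction probability is the smaller root: q = (1/15)/(1/10) = 2/3.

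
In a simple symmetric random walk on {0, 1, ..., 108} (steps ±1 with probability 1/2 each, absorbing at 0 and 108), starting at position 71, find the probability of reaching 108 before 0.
P(hit 108 before 0) = 71/108

Let u_k = P(hit 108 before 0 | start at k). Then u_0 = 0, u_108 = 1, and u_k = u_{k-1}/2 + u_{k+1}/2 for 1 ≤ k ≤ 107. This harmonic recurrence is solved by u_k = k/108, giving u_71 = 71/108.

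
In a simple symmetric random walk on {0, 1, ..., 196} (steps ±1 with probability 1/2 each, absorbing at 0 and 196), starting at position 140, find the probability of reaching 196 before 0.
P(hit 196 before 0) = 140/196 = 5/7

Let u_k = P(hit 196 before 0 | start at k). Then u_0 = 0, u_196 = 1, and u_k = u_{k-1}/2 + u_{k+1}/2 for 1 ≤ k ≤ 195. This harmonic recurrence is solved by u_k = k/196, giving u_140 = 140/196 = 5/7.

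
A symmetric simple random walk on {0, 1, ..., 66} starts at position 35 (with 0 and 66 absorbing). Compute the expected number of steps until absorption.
E[τ | X_0 = 35] = 1085

Let v_k = E[τ | X_0 = k]. Boundary: v_0 = v_66 = 0. Recurrence: v_k = 1 + (v_{k-1} + v_{k+1})/2 for 1 ≤ k ≤ 65. The particular solution to v_k − (v_{k-1} + v_{k+1})/2 = 1 is v_k = −k^2. Adding homogeneous solution A + B k and matching boundaries gives v_k = k (66 − k). Substituting k = 35: v_35 = 35 · 31 = 1085.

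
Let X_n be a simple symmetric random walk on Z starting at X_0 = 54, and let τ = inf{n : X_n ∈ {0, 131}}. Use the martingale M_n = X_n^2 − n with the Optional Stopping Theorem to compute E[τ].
E[τ] = 4158

M_n = X_n^2 − n is a martingale (since E[X_{n+1}^2 | F_n] = X_n^2 + 1). By OST (τ has finite mean in a bounded region), E[M_τ] = E[M_0] = X_0^2 − 0 = 54^2 = 2916. Also E[M_τ] = E[X_τ^2] − E[τ]. The walk exits at 0 or 131, with P(hit 131 first) = 54/131, so E[X_τ^2] = 131^2 · 54/131 + 0 = 7074. Thus E[τ] = E[X_τ^2] − E[M_τ] = 7074 − 2916 = 4158 = 54(131 − 54) = 4158.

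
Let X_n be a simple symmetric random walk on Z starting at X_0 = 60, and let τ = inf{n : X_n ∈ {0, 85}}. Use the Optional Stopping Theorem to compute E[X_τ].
E[X_τ] = 60

X_n is a martingale and τ is a bounded-mean stopping time (indeed τ is finite a.s. with bounded expectation since the walk is in a bounded region). By the OST, E[X_τ] = E[X_0] = 60. Equivalently: E[X_τ] = 85 · P(hit 85 first) + 0 · P(hit 0 first) = 85 · (60/85) = 60.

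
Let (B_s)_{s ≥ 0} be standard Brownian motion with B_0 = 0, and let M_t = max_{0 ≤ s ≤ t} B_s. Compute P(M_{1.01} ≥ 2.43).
P(M_{1.01} ≥ 2.43) = 2·P(B_{1.01} ≥ 2.43) = 2(1 − Φ(2.43/√1.01)) ≈ 0.0156

By the reflection principle for Brownian motion, P(M_t ≥ a) = 2 · P(B_t ≥ a) for a ≥ 0. Since B_t ~ N(0, t), P(B_t ≥ 2.43) = 1 − Φ(2.43/√t) = 1 − Φ(2.43/√1.01) = 1 − Φ(2.4179). So
  P(M_{1.01} ≥ 2.43) = 2(1 − Φ(2.4179)) ≈ 0.0156.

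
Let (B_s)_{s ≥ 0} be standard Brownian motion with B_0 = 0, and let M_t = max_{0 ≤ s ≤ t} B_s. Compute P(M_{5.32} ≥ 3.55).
P(M_{5.32} ≥ 3.55) = 2·P(B_{5.32} ≥ 3.55) = 2(1 − Φ(3.55/√5.32)) ≈ 0.1238

By the reflection principle for Brownian motion, P(M_t ≥ a) = 2 · P(B_t ≥ a) for a ≥ 0. Since B_t ~ N(0, t), P(B_t ≥ 3.55) = 1 − Φ(3.55/√t) = 1 − Φ(3.55/√5.32) = 1 − Φ(1.5391). So
  P(M_{5.32} ≥ 3.55) = 2(1 − Φ(1.5391)) ≈ 0.1238.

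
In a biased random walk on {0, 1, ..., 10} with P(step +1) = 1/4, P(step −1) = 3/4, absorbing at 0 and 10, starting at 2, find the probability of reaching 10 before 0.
P(hit 10 before 0) = (1 − (3)^2) / (1 − (3)^10) = 1/7381

Let u_k denote P(reach 10 before 0 | start at k). Boundary: u_0 = 0, u_10 = 1. Recurrence: u_k = 1/4·u_{k+1} + 3/4·u_{k-1} for 1 ≤ k ≤ 9. Try u_k = A + B·r^k with r = q/p = (3/4)/(1/4) = 3. Substitution satisfies the recurrence; boundary conditions give:
  u_k = (1 − r^k) / (1 − r^N) = (1 − (3)^2) / (1 − (3)^10) = 1/7381.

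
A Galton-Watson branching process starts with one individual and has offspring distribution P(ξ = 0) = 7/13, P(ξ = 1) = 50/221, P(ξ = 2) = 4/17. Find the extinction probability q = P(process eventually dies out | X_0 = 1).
q = 1

Mean offspring μ = 0·7/13 + 1·50/221 + 2·4/17 = 154/221 ≤ 1. For μ ≤ 1 with offspring not concentrated at 1, the Galton-Watson process goes extinct almost surely, so q = 1.
(Algebraic check: The pgf is f(s) = 7/13 + 50/221·s + 4/17·s². The extinction probability q is the smallest fixed point of f in [0, 1]. Setting s = f(s):
  4/17·s² + (50/221 − 1)·s + 7/13 = 0
  4/17·s² − (7/13 + 4/17)·s + 7/13 = 0
which factors as (s − 1)·(4/17·s − 7/13) = 0, giving roots s = 1 and s = (7/13)/(4/17) = 119/52. Since 119/52 ≥ 1, the smallest root in [0, 1] is s = 1.)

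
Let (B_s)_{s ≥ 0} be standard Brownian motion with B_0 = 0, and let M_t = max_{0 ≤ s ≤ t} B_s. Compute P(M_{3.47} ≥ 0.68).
P(M_{3.47} ≥ 0.68) = 2·P(B_{3.47} ≥ 0.68) = 2(1 − Φ(0.68/√3.47)) ≈ 0.7151

By the reflection principle for Brownian motion, P(M_t ≥ a) = 2 · P(B_t ≥ a) for a ≥ 0. Since B_t ~ N(0, t), P(B_t ≥ 0.68) = 1 − Φ(0.68/√t) = 1 − Φ(0.68/√3.47) = 1 − Φ(0.3650). So
  P(M_{3.47} ≥ 0.68) = 2(1 − Φ(0.3650)) ≈ 0.7151.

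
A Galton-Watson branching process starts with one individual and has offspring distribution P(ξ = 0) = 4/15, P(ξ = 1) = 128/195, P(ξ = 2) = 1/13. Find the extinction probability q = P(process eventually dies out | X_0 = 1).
q = 1

Mean offspring μ = 0·4/15 + 1·128/195 + 2·1/13 = 158/195 ≤ 1. For μ ≤ 1 with offspring not concentrated at 1, the Galton-Watson process goes extinct almost surely, so q = 1.
(Algebraic check: The pgf is f(s) = 4/15 + 128/195·s + 1/13·s². The extinction probability q is the smallest fixed point of f in [0, 1]. Setting s = f(s):
  1/13·s² + (128/195 − 1)·s + 4/15 = 0
  1/13·s² − (4/15 + 1/13)·s + 4/15 = 0
which factors as (s − 1)·(1/13·s − 4/15) = 0, giving roots s = 1 and s = (4/15)/(1/13) = 52/15. Since 52/15 ≥ 1, the smallest root in [0, 1] is s = 1.)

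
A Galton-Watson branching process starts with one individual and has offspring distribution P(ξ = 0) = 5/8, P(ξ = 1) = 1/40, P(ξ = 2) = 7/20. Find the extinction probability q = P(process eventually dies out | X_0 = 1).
q = 1

Mean offspring μ = 0·5/8 + 1·1/40 + 2·7/20 = 29/40 ≤ 1. For μ ≤ 1 with offspring not concentrated at 1, the Galton-Watson process goes extinct almost surely, so q = 1.
(Algebraic check: The pgf is f(s) = 5/8 + 1/40·s + 7/20·s². The extinction probability q is the smallest fixed point of f in [0, 1]. Setting s = f(s):
  7/20·s² + (1/40 − 1)·s + 5/8 = 0
  7/20·s² − (5/8 + 7/20)·s + 5/8 = 0
which factors as (s − 1)·(7/20·s − 5/8) = 0, giving roots s = 1 and s = (5/8)/(7/20) = 25/14. Since 25/14 ≥ 1, the smallest root in [0, 1] is s = 1.)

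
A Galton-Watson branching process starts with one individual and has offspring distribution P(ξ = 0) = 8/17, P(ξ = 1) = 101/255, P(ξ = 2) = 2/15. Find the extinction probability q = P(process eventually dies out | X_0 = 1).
q = 1

Mean offspring μ = 0·8/17 + 1·101/255 + 2·2/15 = 169/255 ≤ 1. For μ ≤ 1 with offspring not concentrated at 1, the Galton-Watson process goes extinct almost surely, so q = 1.
(Algebraic check: The pgf is f(s) = 8/17 + 101/255·s + 2/15·s². The extinction probability q is the smallest fixed point of f in [0, 1]. Setting s = f(s):
  2/15·s² + (101/255 − 1)·s + 8/17 = 0
  2/15·s² − (8/17 + 2/15)·s + 8/17 = 0
which factors as (s − 1)·(2/15·s − 8/17) = 0, giving roots s = 1 and s = (8/17)/(2/15) = 60/17. Since 60/17 ≥ 1, the smallest root in [0, 1] is s = 1.)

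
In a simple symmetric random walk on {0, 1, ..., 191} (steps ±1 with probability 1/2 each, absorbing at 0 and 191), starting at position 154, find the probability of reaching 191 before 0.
P(hit 191 before 0) = 154/191

Let u_k = P(hit 191 before 0 | start at k). Then u_0 = 0, u_191 = 1, and u_k = u_{k-1}/2 + u_{k+1}/2 for 1 ≤ k ≤ 190. This harmonic recurrence is solved by u_k = k/191, giving u_154 = 154/191.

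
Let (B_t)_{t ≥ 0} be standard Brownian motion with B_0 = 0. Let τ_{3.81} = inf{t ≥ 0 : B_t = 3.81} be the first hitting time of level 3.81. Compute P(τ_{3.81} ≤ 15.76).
P(τ_{3.81} ≤ 15.76) = 2(1 − Φ(3.81/√15.76)) = 2(1 − Φ(0.9597)) ≈ 0.3372

By the reflection principle for standard BM, P(τ_b ≤ t) = 2 · P(B_t ≥ b). Since B_t ~ N(0, t), P(B_t ≥ 3.81) = 1 − Φ(3.81/√t) = 1 − Φ(3.81/√15.76) = 1 − Φ(0.9597) ≈ 0.16860. Doubling: P(τ_{3.81} ≤ 15.76) ≈ 2 · 0.16860 = 0.33720 ≈ 0.3372.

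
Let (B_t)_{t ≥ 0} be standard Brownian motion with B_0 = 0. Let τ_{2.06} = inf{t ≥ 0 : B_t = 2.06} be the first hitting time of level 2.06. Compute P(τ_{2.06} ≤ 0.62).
P(τ_{2.06} ≤ 0.62) = 2(1 − Φ(2.06/√0.62)) = 2(1 − Φ(2.6162)) ≈ 0.0089

By the reflection principle for standard BM, P(τ_b ≤ t) = 2 · P(B_t ≥ b). Since B_t ~ N(0, t), P(B_t ≥ 2.06) = 1 − Φ(2.06/√t) = 1 − Φ(2.06/√0.62) = 1 − Φ(2.6162) ≈ 0.00445. Doubling: P(τ_{2.06} ≤ 0.62) ≈ 2 · 0.00445 = 0.00890 ≈ 0.0089.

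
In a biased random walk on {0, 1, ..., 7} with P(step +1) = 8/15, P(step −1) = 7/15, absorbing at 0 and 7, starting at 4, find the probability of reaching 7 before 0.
P(hit 7 before 0) = (1 − (7/8)^4) / (1 − (7/8)^7) = 867840/1273609

Let u_k denote P(reach 7 before 0 | start at k). Boundary: u_0 = 0, u_7 = 1. Recurrence: u_k = 8/15·u_{k+1} + 7/15·u_{k-1} for 1 ≤ k ≤ 6. Try u_k = A + B·r^k with r = q/p = (7/15)/(8/15) = 7/8. Substitution satisfies the recurrence; boundary conditions give:
  u_k = (1 − r^k) / (1 − r^N) = (1 − (7/8)^4) / (1 − (7/8)^7) = 867840/1273609.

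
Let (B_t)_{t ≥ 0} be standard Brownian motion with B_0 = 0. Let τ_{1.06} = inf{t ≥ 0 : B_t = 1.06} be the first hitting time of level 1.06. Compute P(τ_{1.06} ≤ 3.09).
P(τ_{1.06} ≤ 3.09) = 2(1 − Φ(1.06/√3.09)) = 2(1 − Φ(0.6030)) ≈ 0.5465

By the reflection principle for standard BM, P(τ_b ≤ t) = 2 · P(B_t ≥ b). Since B_t ~ N(0, t), P(B_t ≥ 1.06) = 1 − Φ(1.06/√t) = 1 − Φ(1.06/√3.09) = 1 − Φ(0.6030) ≈ 0.27325. Doubling: P(τ_{1.06} ≤ 3.09) ≈ 2 · 0.27325 = 0.54650 ≈ 0.5465.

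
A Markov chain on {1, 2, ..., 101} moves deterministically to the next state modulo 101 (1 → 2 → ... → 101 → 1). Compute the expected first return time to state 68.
E[T_68 | X_0 = 68] = 101

The chain cycles deterministically, so starting at state 68 it returns in exactly 101 steps. Equivalently, the stationary distribution is uniform π_j = 1/101 for every state j, so by Kac's formula E[T_68] = 1/π_68 = 101.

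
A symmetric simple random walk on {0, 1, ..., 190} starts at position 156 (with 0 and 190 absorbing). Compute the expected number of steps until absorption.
E[τ | X_0 = 156] = 5304

Let v_k = E[τ | X_0 = k]. Boundary: v_0 = v_190 = 0. Recurrence: v_k = 1 + (v_{k-1} + v_{k+1})/2 for 1 ≤ k ≤ 189. The particular solution to v_k − (v_{k-1} + v_{k+1})/2 = 1 is v_k = −k^2. Adding homogeneous solution A + B k and matching boundaries gives v_k = k (190 − k). Substituting k = 156: v_156 = 156 · 34 = 5304.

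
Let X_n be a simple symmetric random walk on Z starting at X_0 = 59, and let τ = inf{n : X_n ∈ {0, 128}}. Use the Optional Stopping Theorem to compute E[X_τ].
E[X_τ] = 59

X_n is a martingale and τ is a bounded-mean stopping time (indeed τ is finite a.s. with bounded expectation since the walk is in a bounded region). By the OST, E[X_τ] = E[X_0] = 59. Equivalently: E[X_τ] = 128 · P(hit 128 first) + 0 · P(hit 0 first) = 128 · (59/128) = 59.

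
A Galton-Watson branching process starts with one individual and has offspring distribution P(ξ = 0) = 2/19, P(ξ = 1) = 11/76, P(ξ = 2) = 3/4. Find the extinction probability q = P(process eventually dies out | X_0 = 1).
q = 8/57

The pgf is f(s) = 2/19 + 11/76·s + 3/4·s². The extinction probability q is the smallest fixed point of f in [0, 1]. Setting s = f(s):
  3/4·s² + (11/76 − 1)·s + 2/19 = 0
  3/4·s² − (2/19 + 3/4)·s + 2/19 = 0
which factors as (s − 1)·(3/4·s − 2/19) = 0, giving roots s = 1 and s = (2/19)/(3/4) = 8/57.
Mean offspring μ = 11/76 + 2·3/4 = 125/76 > 1 (supercritical), so q < 1. The extinction probability is the smaller root: q = (2/19)/(3/4) = 8/57.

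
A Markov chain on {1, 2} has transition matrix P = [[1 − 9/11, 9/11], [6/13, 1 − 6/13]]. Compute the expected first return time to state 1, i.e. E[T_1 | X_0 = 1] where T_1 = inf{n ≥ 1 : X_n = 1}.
E[T_1 | X_0 = 1] = 1/π_1 = 61/22

For an irreducible recurrent Markov chain with stationary distribution π, E[T_i | X_0 = i] = 1/π_i (Kac's formula). Here π_1 = (6/13)/(9/11 + 6/13) = (6/13)/(183/143) = 22/61, so E[T_1 | X_0 = 1] = 1/π_1 = (9/11 + 6/13)/(6/13) = (183/143)/(6/13) = 61/22.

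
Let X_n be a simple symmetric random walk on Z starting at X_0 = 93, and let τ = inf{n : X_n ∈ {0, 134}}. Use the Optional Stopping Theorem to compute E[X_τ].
E[X_τ] = 93

X_n is a martingale and τ is a bounded-mean stopping time (indeed τ is finite a.s. with bounded expectation since the walk is in a bounded region). By the OST, E[X_τ] = E[X_0] = 93. Equivalently: E[X_τ] = 134 · P(hit 134 first) + 0 · P(hit 0 first) = 134 · (93/134) = 93.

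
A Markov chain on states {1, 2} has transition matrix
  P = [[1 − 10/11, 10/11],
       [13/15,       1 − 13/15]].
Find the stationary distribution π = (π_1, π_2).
π_1 = 143/293, π_2 = 150/293

Solve πP = π with π_1 + π_2 = 1. From πP = π: π_1 · (1 − 10/11) + π_2 · 13/15 = π_1 ⇒ π_2 · 13/15 = π_1 · 10/11 ⇒ π_2/π_1 = (10/11)/(13/15) = 150/143. Together with π_1 + π_2 = 1:
  π_1 = (13/15)/(10/11 + 13/15) = (13/15)/(293/165) = 143/293,
  π_2 = (10/11)/(10/11 + 13/15) = (10/11)/(293/165) = 150/293.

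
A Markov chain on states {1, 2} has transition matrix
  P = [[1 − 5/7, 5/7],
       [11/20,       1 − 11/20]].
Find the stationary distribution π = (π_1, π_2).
π_1 = 77/177, π_2 = 100/177

Solve πP = π with π_1 + π_2 = 1. From πP = π: π_1 · (1 − 5/7) + π_2 · 11/20 = π_1 ⇒ π_2 · 11/20 = π_1 · 5/7 ⇒ π_2/π_1 = (5/7)/(11/20) = 100/77. Together with π_1 + π_2 = 1:
  π_1 = (11/20)/(5/7 + 11/20) = (11/20)/(177/140) = 77/177,
  π_2 = (5/7)/(5/7 + 11/20) = (5/7)/(177/140) = 100/177.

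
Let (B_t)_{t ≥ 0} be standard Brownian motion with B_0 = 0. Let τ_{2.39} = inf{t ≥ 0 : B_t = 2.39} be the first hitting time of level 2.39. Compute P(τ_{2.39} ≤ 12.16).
P(τ_{2.39} ≤ 12.16) = 2(1 − Φ(2.39/√12.16)) = 2(1 − Φ(0.6854)) ≈ 0.4931

By the reflection principle for standard BM, P(τ_b ≤ t) = 2 · P(B_t ≥ b). Since B_t ~ N(0, t), P(B_t ≥ 2.39) = 1 − Φ(2.39/√t) = 1 − Φ(2.39/√12.16) = 1 − Φ(0.6854) ≈ 0.24655. Doubling: P(τ_{2.39} ≤ 12.16) ≈ 2 · 0.24655 = 0.49310 ≈ 0.4931.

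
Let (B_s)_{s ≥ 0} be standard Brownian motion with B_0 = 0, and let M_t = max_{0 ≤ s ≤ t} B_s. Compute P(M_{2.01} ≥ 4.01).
P(M_{2.01} ≥ 4.01) = 2·P(B_{2.01} ≥ 4.01) = 2(1 − Φ(4.01/√2.01)) ≈ 0.0047

By the reflection principle for Brownian motion, P(M_t ≥ a) = 2 · P(B_t ≥ a) for a ≥ 0. Since B_t ~ N(0, t), P(B_t ≥ 4.01) = 1 − Φ(4.01/√t) = 1 − Φ(4.01/√2.01) = 1 − Φ(2.8284). So
  P(M_{2.01} ≥ 4.01) = 2(1 − Φ(2.8284)) ≈ 0.0047.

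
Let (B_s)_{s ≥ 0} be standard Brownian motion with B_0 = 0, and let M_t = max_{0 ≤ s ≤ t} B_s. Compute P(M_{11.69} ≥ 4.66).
P(M_{11.69} ≥ 4.66) = 2·P(B_{11.69} ≥ 4.66) = 2(1 − Φ(4.66/√11.69)) ≈ 0.1729

By the reflection principle for Brownian motion, P(M_t ≥ a) = 2 · P(B_t ≥ a) for a ≥ 0. Since B_t ~ N(0, t), P(B_t ≥ 4.66) = 1 − Φ(4.66/√t) = 1 − Φ(4.66/√11.69) = 1 − Φ(1.3629). So
  P(M_{11.69} ≥ 4.66) = 2(1 − Φ(1.3629)) ≈ 0.1729.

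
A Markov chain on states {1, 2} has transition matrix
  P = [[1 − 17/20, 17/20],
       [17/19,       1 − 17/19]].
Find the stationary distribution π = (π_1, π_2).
π_1 = 20/39, π_2 = 19/39

Solve πP = π with π_1 + π_2 = 1. From πP = π: π_1 · (1 − 17/20) + π_2 · 17/19 = π_1 ⇒ π_2 · 17/19 = π_1 · 17/20 ⇒ π_2/π_1 = (17/20)/(17/19) = 19/20. Together with π_1 + π_2 = 1:
  π_1 = (17/19)/(17/20 + 17/19) = (17/19)/(663/380) = 20/39,
  π_2 = (17/20)/(17/20 + 17/19) = (17/20)/(663/380) = 19/39.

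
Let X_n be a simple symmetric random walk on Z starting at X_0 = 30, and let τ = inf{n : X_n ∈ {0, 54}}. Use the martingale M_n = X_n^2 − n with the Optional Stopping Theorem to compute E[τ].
E[τ] = 720

M_n = X_n^2 − n is a martingale (since E[X_{n+1}^2 | F_n] = X_n^2 + 1). By OST (τ has finite mean in a bounded region), E[M_τ] = E[M_0] = X_0^2 − 0 = 30^2 = 900. Also E[M_τ] = E[X_τ^2] − E[τ]. The walk exits at 0 or 54, with P(hit 54 first) = 30/54, so E[X_τ^2] = 54^2 · 30/54 + 0 = 1620. Thus E[τ] = E[X_τ^2] − E[M_τ] = 1620 − 900 = 720 = 30(54 − 30) = 720.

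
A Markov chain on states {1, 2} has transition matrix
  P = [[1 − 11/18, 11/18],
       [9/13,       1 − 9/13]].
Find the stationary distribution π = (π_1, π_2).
π_1 = 162/305, π_2 = 143/305

Solve πP = π with π_1 + π_2 = 1. From πP = π: π_1 · (1 − 11/18) + π_2 · 9/13 = π_1 ⇒ π_2 · 9/13 = π_1 · 11/18 ⇒ π_2/π_1 = (11/18)/(9/13) = 143/162. Together with π_1 + π_2 = 1:
  π_1 = (9/13)/(11/18 + 9/13) = (9/13)/(305/234) = 162/305,
  π_2 = (11/18)/(11/18 + 9/13) = (11/18)/(305/234) = 143/305.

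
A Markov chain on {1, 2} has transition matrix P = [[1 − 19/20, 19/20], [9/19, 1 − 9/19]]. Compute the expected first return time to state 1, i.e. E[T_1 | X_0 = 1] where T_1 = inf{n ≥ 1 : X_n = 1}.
E[T_1 | X_0 = 1] = 1/π_1 = 541/180

For an irreducible recurrent Markov chain with stationary distribution π, E[T_i | X_0 = i] = 1/π_i (Kac's formula). Here π_1 = (9/19)/(19/20 + 9/19) = (9/19)/(541/380) = 180/541, so E[T_1 | X_0 = 1] = 1/π_1 = (19/20 + 9/19)/(9/19) = (541/380)/(9/19) = 541/180.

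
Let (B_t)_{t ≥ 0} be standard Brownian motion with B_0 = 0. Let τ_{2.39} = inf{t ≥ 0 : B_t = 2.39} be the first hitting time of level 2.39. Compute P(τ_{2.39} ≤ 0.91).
P(τ_{2.39} ≤ 0.91) = 2(1 − Φ(2.39/√0.91)) = 2(1 − Φ(2.5054)) ≈ 0.0122

By the reflection principle for standard BM, P(τ_b ≤ t) = 2 · P(B_t ≥ b). Since B_t ~ N(0, t), P(B_t ≥ 2.39) = 1 − Φ(2.39/√t) = 1 − Φ(2.39/√0.91) = 1 − Φ(2.5054) ≈ 0.00612. Doubling: P(τ_{2.39} ≤ 0.91) ≈ 2 · 0.00612 = 0.01224 ≈ 0.0122.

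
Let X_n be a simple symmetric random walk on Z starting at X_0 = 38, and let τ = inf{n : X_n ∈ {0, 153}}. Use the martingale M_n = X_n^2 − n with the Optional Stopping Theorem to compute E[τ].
E[τ] = 4370

M_n = X_n^2 − n is a martingale (since E[X_{n+1}^2 | F_n] = X_n^2 + 1). By OST (τ has finite mean in a bounded region), E[M_τ] = E[M_0] = X_0^2 − 0 = 38^2 = 1444. Also E[M_τ] = E[X_τ^2] − E[τ]. The walk exits at 0 or 153, with P(hit 153 first) = 38/153, so E[X_τ^2] = 153^2 · 38/153 + 0 = 5814. Thus E[τ] = E[X_τ^2] − E[M_τ] = 5814 − 1444 = 4370 = 38(153 − 38) = 4370.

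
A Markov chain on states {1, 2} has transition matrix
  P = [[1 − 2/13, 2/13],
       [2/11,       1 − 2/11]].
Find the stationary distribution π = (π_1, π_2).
π_1 = 13/24, π_2 = 11/24

Solve πP = π with π_1 + π_2 = 1. From πP = π: π_1 · (1 − 2/13) + π_2 · 2/11 = π_1 ⇒ π_2 · 2/11 = π_1 · 2/13 ⇒ π_2/π_1 = (2/13)/(2/11) = 11/13. Together with π_1 + π_2 = 1:
  π_1 = (2/11)/(2/13 + 2/11) = (2/11)/(48/143) = 13/24,
  π_2 = (2/13)/(2/13 + 2/11) = (2/13)/(48/143) = 11/24.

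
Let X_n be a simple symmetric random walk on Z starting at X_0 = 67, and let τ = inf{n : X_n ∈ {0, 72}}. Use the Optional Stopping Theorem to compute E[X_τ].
E[X_τ] = 67

X_n is a martingale and τ is a bounded-mean stopping time (indeed τ is finite a.s. with bounded expectation since the walk is in a bounded region). By the OST, E[X_τ] = E[X_0] = 67. Equivalently: E[X_τ] = 72 · P(hit 72 first) + 0 · P(hit 0 first) = 72 · (67/72) = 67.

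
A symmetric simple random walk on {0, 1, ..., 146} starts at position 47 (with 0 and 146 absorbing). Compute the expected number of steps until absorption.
E[τ | X_0 = 47] = 4653

Let v_k = E[τ | X_0 = k]. Boundary: v_0 = v_146 = 0. Recurrence: v_k = 1 + (v_{k-1} + v_{k+1})/2 for 1 ≤ k ≤ 145. The particular solution to v_k − (v_{k-1} + v_{k+1})/2 = 1 is v_k = −k^2. Adding homogeneous solution A + B k and matching boundaries gives v_k = k (146 − k). Substituting k = 47: v_47 = 47 · 99 = 4653.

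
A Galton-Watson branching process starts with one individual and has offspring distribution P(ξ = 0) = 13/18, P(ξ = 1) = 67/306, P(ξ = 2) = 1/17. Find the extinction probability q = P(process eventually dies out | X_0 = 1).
q = 1

Mean offspring μ = 0·13/18 + 1·67/306 + 2·1/17 = 103/306 ≤ 1. For μ ≤ 1 with offspring not concentrated at 1, the Galton-Watson process goes extinct almost surely, so q = 1.
(Algebraic check: The pgf is f(s) = 13/18 + 67/306·s + 1/17·s². The extinction probability q is the smallest fixed point of f in [0, 1]. Setting s = f(s):
  1/17·s² + (67/306 − 1)·s + 13/18 = 0
  1/17·s² − (13/18 + 1/17)·s + 13/18 = 0
which factors as (s − 1)·(1/17·s − 13/18) = 0, giving roots s = 1 and s = (13/18)/(1/17) = 221/18. Since 221/18 ≥ 1, the smallest root in [0, 1] is s = 1.)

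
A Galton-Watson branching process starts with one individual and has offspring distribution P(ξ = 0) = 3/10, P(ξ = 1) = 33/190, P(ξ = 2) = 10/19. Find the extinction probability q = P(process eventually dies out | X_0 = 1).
q = 57/100

The pgf is f(s) = 3/10 + 33/190·s + 10/19·s². The extinction probability q is the smallest fixed point of f in [0, 1]. Setting s = f(s):
  10/19·s² + (33/190 − 1)·s + 3/10 = 0
  10/19·s² − (3/10 + 10/19)·s + 3/10 = 0
which factors as (s − 1)·(10/19·s − 3/10) = 0, giving roots s = 1 and s = (3/10)/(10/19) = 57/100.
Mean offspring μ = 33/190 + 2·10/19 = 233/190 > 1 (supercritical), so q < 1. The extinction probability is the smaller root: q = (3/10)/(10/19) = 57/100.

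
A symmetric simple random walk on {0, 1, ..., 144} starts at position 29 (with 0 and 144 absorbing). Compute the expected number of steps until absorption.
E[τ | X_0 = 29] = 3335

Let v_k = E[τ | X_0 = k]. Boundary: v_0 = v_144 = 0. Recurrence: v_k = 1 + (v_{k-1} + v_{k+1})/2 for 1 ≤ k ≤ 143. The particular solution to v_k − (v_{k-1} + v_{k+1})/2 = 1 is v_k = −k^2. Adding homogeneous solution A + B k and matching boundaries gives v_k = k (144 − k). Substituting k = 29: v_29 = 29 · 115 = 3335.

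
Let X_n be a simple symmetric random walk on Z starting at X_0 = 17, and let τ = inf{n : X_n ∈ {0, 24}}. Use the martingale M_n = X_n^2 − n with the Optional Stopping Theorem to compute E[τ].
E[τ] = 119

M_n = X_n^2 − n is a martingale (since E[X_{n+1}^2 | F_n] = X_n^2 + 1). By OST (τ has finite mean in a bounded region), E[M_τ] = E[M_0] = X_0^2 − 0 = 17^2 = 289. Also E[M_τ] = E[X_τ^2] − E[τ]. The walk exits at 0 or 24, with P(hit 24 first) = 17/24, so E[X_τ^2] = 24^2 · 17/24 + 0 = 408. Thus E[τ] = E[X_τ^2] − E[M_τ] = 408 − 289 = 119 = 17(24 − 17) = 119.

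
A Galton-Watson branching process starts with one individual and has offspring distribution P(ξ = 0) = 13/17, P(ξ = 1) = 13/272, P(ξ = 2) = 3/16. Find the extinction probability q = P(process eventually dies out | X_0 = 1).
q = 1

Mean offspring μ = 0·13/17 + 1·13/272 + 2·3/16 = 115/272 ≤ 1. For μ ≤ 1 with offspring not concentrated at 1, the Galton-Watson process goes extinct almost surely, so q = 1.
(Algebraic check: The pgf is f(s) = 13/17 + 13/272·s + 3/16·s². The extinction probability q is the smallest fixed point of f in [0, 1]. Setting s = f(s):
  3/16·s² + (13/272 − 1)·s + 13/17 = 0
  3/16·s² − (13/17 + 3/16)·s + 13/17 = 0
which factors as (s − 1)·(3/16·s − 13/17) = 0, giving roots s = 1 and s = (13/17)/(3/16) = 208/51. Since 208/51 ≥ 1, the smallest root in [0, 1] is s = 1.)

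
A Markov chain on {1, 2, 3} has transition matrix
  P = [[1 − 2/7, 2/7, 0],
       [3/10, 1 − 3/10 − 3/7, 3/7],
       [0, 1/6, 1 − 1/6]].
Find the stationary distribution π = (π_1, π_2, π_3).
π = (147/647, 140/647, 360/647)

This is a birth-death chain on three states, which satisfies detailed balance: π_1 · P_{12} = π_2 · P_{21} and π_2 · P_{23} = π_3 · P_{32}.
From π_1 · 2/7 = π_2 · 3/10: π_2/π_1 = (2/7)/(3/10) = 20/21.
From π_2 · 3/7 = π_3 · 1/6: π_3/π_2 = (3/7)/(1/6) = 18/7.
Take π_1 proportional to 1; then unnormalized π = (1, 20/21, 120/49). Normalize by dividing by the sum 647/147:
  π = (147/647, 140/647, 360/647).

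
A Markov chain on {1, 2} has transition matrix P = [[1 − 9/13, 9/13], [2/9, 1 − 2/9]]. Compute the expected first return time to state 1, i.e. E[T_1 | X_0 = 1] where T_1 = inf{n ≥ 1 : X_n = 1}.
E[T_1 | X_0 = 1] = 1/π_1 = 107/26

For an irreducible recurrent Markov chain with stationary distribution π, E[T_i | X_0 = i] = 1/π_i (Kac's formula). Here π_1 = (2/9)/(9/13 + 2/9) = (2/9)/(107/117) = 26/107, so E[T_1 | X_0 = 1] = 1/π_1 = (9/13 + 2/9)/(2/9) = (107/117)/(2/9) = 107/26.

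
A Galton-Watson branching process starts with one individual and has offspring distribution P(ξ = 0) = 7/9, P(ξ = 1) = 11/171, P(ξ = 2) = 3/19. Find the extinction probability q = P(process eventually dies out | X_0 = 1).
q = 1

Mean offspring μ = 0·7/9 + 1·11/171 + 2·3/19 = 65/171 ≤ 1. For μ ≤ 1 with offspring not concentrated at 1, the Galton-Watson process goes extinct almost surely, so q = 1.
(Algebraic check: The pgf is f(s) = 7/9 + 11/171·s + 3/19·s². The extinction probability q is the smallest fixed point of f in [0, 1]. Setting s = f(s):
  3/19·s² + (11/171 − 1)·s + 7/9 = 0
  3/19·s² − (7/9 + 3/19)·s + 7/9 = 0
which factors as (s − 1)·(3/19·s − 7/9) = 0, giving roots s = 1 and s = (7/9)/(3/19) = 133/27. Since 133/27 ≥ 1, the smallest root in [0, 1] is s = 1.)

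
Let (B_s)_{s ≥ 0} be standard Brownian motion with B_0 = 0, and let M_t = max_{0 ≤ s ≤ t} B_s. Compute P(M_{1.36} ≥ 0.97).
P(M_{1.36} ≥ 0.97) = 2·P(B_{1.36} ≥ 0.97) = 2(1 − Φ(0.97/√1.36)) ≈ 0.4055

By the reflection principle for Brownian motion, P(M_t ≥ a) = 2 · P(B_t ≥ a) for a ≥ 0. Since B_t ~ N(0, t), P(B_t ≥ 0.97) = 1 − Φ(0.97/√t) = 1 − Φ(0.97/√1.36) = 1 − Φ(0.8318). So
  P(M_{1.36} ≥ 0.97) = 2(1 − Φ(0.8318)) ≈ 0.4055.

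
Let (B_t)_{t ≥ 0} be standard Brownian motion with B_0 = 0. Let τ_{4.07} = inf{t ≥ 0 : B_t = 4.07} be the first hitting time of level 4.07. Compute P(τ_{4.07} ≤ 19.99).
P(τ_{4.07} ≤ 19.99) = 2(1 − Φ(4.07/√19.99)) = 2(1 − Φ(0.9103)) ≈ 0.3627

By the reflection principle for standard BM, P(τ_b ≤ t) = 2 · P(B_t ≥ b). Since B_t ~ N(0, t), P(B_t ≥ 4.07) = 1 − Φ(4.07/√t) = 1 − Φ(4.07/√19.99) = 1 − Φ(0.9103) ≈ 0.18133. Doubling: P(τ_{4.07} ≤ 19.99) ≈ 2 · 0.18133 = 0.36266 ≈ 0.3627.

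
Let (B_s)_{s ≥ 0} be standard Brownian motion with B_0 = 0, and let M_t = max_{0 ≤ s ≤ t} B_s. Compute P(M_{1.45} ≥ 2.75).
P(M_{1.45} ≥ 2.75) = 2·P(B_{1.45} ≥ 2.75) = 2(1 − Φ(2.75/√1.45)) ≈ 0.0224

By the reflection principle for Brownian motion, P(M_t ≥ a) = 2 · P(B_t ≥ a) for a ≥ 0. Since B_t ~ N(0, t), P(B_t ≥ 2.75) = 1 − Φ(2.75/√t) = 1 − Φ(2.75/√1.45) = 1 − Φ(2.2838). So
  P(M_{1.45} ≥ 2.75) = 2(1 − Φ(2.2838)) ≈ 0.0224.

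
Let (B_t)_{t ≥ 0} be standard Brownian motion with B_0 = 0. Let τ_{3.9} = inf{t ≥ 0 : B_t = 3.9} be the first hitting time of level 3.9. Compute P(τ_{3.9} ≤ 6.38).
P(τ_{3.9} ≤ 6.38) = 2(1 − Φ(3.9/√6.38)) = 2(1 − Φ(1.5440)) ≈ 0.1226

By the reflection principle for standard BM, P(τ_b ≤ t) = 2 · P(B_t ≥ b). Since B_t ~ N(0, t), P(B_t ≥ 3.9) = 1 − Φ(3.9/√t) = 1 − Φ(3.9/√6.38) = 1 − Φ(1.5440) ≈ 0.06129. Doubling: P(τ_{3.9} ≤ 6.38) ≈ 2 · 0.06129 = 0.12258 ≈ 0.1226.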